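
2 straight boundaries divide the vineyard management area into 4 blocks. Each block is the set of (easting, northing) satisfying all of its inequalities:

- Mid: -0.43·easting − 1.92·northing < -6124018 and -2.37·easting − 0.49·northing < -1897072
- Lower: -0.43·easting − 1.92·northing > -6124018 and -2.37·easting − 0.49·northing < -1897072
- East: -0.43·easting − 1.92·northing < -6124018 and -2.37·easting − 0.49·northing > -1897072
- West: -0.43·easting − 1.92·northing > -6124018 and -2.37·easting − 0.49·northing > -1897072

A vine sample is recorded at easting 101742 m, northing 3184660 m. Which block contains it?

East

-0.43·101742 − 1.92·3184660 = -6158296.260, which is < -6124018
-2.37·101742 − 0.49·3184660 = -1801611.940, which is > -1897072
This sign pattern matches East.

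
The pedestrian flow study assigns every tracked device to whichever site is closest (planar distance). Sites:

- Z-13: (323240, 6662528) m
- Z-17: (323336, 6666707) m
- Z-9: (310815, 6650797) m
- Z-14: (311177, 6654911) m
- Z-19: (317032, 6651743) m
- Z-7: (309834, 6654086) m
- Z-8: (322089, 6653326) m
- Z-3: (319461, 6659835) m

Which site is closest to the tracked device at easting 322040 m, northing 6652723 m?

Z-8

Squared distances to each site:
Z-13: 97578025.000; Z-17: 197231872.000; Z-9: 129710101.000; Z-14: 122792113.000; Z-19: 26040464.000; Z-7: 150844205.000; Z-8: 366010.000; Z-3: 57231785.000.
Minimum at Z-8.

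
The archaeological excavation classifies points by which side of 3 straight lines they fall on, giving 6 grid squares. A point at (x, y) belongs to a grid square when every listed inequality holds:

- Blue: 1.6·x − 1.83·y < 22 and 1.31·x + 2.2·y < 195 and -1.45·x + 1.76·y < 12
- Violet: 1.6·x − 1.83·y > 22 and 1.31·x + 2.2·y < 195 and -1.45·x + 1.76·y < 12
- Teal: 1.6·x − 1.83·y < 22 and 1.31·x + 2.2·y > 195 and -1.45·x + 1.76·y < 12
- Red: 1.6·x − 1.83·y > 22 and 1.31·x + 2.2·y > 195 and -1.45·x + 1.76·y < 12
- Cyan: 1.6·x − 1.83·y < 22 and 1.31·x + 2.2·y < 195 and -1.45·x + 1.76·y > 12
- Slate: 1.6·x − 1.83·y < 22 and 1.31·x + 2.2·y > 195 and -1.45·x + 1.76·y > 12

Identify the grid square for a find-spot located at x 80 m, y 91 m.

1.6·80 − 1.83·91 = -38.530, which is < 22
1.31·80 + 2.2·91 = 305.000, which is > 195
-1.45·80 + 1.76·91 = 44.160, which is > 12
This sign pattern matches Slate.

Slate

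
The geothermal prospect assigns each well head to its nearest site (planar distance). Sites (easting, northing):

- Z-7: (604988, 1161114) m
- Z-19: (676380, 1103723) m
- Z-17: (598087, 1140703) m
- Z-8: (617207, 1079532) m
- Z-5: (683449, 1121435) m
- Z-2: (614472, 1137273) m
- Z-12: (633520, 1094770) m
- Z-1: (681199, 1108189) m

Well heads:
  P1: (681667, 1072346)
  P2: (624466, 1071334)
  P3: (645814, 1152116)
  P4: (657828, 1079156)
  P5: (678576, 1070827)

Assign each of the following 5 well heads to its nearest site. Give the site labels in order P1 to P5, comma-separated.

P1 → Z-19 (d²=1012468498.00)
P2 → Z-8 (d²=119900285.00)
P3 → Z-2 (d²=1202635613.00)
P4 → Z-12 (d²=834675860.00)
P5 → Z-19 (d²=1086969232.00)

Z-19, Z-8, Z-2, Z-12, Z-19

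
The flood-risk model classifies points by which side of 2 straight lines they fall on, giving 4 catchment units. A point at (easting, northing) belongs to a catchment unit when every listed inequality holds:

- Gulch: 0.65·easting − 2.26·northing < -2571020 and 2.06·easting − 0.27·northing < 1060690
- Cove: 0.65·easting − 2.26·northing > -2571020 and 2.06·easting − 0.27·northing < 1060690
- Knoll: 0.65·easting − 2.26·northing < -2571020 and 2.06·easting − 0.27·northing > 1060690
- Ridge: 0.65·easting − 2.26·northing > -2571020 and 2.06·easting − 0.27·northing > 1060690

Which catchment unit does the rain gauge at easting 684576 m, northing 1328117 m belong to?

0.65·684576 − 2.26·1328117 = -2556570.020, which is > -2571020
2.06·684576 − 0.27·1328117 = 1051634.970, which is < 1060690
This sign pattern matches Cove.

Cove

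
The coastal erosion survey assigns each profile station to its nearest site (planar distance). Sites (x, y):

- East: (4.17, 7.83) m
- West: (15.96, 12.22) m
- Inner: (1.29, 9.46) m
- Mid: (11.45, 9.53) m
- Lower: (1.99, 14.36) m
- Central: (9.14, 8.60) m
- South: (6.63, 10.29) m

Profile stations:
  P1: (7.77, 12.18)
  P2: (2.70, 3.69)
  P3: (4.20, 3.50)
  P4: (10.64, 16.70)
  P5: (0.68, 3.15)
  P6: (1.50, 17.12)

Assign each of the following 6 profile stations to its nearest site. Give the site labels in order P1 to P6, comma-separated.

P1 → South (d²=4.87)
P2 → East (d²=19.30)
P3 → East (d²=18.75)
P4 → West (d²=48.37)
P5 → East (d²=34.08)
P6 → Lower (d²=7.86)

South, East, East, West, East, Lower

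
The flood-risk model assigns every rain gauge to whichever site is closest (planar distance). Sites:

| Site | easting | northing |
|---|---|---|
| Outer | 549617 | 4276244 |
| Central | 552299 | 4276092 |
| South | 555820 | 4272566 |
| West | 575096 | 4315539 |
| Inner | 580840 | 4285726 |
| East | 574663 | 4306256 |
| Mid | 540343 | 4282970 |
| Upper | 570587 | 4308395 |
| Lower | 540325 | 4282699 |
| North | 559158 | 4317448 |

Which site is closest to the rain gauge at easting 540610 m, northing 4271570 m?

Squared distances to each site:
Outer: 102972325.000; Central: 157081205.000; South: 232336116.000; West: 3122557157.000; Inner: 1818845236.000; East: 2362725405.000; Mid: 130031289.000; Upper: 2254701154.000; Lower: 123935866.000; North: 2448819188.000.
Minimum at Outer.

Outer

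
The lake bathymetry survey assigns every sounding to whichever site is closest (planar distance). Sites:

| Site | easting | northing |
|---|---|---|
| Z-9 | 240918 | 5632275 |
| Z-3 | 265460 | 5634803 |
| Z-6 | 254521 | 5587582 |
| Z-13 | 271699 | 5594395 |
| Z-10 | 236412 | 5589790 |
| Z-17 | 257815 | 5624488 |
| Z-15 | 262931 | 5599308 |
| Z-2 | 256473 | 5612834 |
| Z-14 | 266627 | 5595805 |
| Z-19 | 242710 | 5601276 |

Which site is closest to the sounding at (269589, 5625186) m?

Squared distances to each site:
Z-9: 872280162.000; Z-3: 109535330.000; Z-6: 1641105440.000; Z-13: 952537781.000; Z-10: 2353590145.000; Z-17: 139114280.000; Z-15: 713999848.000; Z-2: 324601360.000; Z-14: 872016605.000; Z-19: 1294168741.000.
Minimum at Z-3.

Z-3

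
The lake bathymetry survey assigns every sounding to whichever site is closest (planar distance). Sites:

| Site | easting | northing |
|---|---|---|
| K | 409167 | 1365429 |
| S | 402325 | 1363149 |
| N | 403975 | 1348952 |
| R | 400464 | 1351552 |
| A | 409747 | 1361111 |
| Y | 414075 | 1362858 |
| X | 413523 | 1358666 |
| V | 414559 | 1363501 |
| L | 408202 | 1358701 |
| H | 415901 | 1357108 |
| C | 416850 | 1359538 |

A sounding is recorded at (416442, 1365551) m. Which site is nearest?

Squared distances to each site:
K: 52940509.000; S: 205059293.000; N: 430952890.000; R: 451268485.000; A: 64536625.000; Y: 12854938.000; X: 55923786.000; V: 7748189.000; L: 114820100.000; H: 71576930.000; C: 36322633.000.
Minimum at V.

V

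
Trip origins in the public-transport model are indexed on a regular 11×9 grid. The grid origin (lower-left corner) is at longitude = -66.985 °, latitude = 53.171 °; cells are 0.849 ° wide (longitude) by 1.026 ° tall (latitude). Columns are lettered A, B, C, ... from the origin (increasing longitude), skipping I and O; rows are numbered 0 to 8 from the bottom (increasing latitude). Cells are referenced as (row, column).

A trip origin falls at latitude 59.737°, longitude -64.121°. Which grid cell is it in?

Column index: ⌊(-64.121 − -66.985) / 0.849⌋ = ⌊3.373⌋ = 3 → column D
Row offset from origin: ⌊(59.737 − 53.171) / 1.026⌋ = ⌊6.400⌋ = 6 → row 6

(6, D)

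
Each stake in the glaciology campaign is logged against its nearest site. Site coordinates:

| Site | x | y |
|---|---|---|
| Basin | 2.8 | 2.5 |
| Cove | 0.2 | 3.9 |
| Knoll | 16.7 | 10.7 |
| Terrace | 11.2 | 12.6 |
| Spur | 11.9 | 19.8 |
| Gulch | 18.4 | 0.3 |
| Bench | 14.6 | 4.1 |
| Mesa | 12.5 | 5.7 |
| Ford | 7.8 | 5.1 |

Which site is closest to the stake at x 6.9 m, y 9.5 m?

Ford

Squared distances to each site:
Basin: 65.810; Cove: 76.250; Knoll: 97.480; Terrace: 28.100; Spur: 131.090; Gulch: 216.890; Bench: 88.450; Mesa: 45.800; Ford: 20.170.
Minimum at Ford.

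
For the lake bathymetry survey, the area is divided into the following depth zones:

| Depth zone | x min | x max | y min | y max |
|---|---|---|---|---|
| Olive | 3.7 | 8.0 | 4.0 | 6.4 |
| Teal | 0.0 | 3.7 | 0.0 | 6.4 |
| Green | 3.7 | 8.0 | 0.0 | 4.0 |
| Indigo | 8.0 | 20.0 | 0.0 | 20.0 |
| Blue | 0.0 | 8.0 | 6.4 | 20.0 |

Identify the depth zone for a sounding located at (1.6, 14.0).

The point has x = 1.6 and y = 14.0.
Only Blue satisfies 0.0 ≤ x ≤ 8.0 and 6.4 ≤ y ≤ 20.0.

Blue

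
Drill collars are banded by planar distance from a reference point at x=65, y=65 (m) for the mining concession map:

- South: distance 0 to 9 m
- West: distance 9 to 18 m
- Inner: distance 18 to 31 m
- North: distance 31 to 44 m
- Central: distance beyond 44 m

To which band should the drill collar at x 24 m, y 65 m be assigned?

North

Distance = √((24−65)² + (65−65)²) = √(1681.000 + 0.000) = 41.000 m.
31 ≤ 41.000 < 44 → North.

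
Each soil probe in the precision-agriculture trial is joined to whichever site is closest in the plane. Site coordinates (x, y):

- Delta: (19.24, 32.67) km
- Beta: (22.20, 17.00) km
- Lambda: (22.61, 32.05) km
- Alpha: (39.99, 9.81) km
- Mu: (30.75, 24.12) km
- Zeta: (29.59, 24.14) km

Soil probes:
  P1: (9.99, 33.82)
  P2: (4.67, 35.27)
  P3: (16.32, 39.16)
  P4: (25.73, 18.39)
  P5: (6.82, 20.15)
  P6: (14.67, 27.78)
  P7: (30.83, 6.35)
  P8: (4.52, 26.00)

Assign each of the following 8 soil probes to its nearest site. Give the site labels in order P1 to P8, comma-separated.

P1 → Delta (d²=86.88)
P2 → Delta (d²=219.04)
P3 → Delta (d²=50.65)
P4 → Beta (d²=14.39)
P5 → Beta (d²=246.47)
P6 → Delta (d²=44.80)
P7 → Alpha (d²=95.88)
P8 → Delta (d²=261.17)

Delta, Delta, Delta, Beta, Beta, Delta, Alpha, Delta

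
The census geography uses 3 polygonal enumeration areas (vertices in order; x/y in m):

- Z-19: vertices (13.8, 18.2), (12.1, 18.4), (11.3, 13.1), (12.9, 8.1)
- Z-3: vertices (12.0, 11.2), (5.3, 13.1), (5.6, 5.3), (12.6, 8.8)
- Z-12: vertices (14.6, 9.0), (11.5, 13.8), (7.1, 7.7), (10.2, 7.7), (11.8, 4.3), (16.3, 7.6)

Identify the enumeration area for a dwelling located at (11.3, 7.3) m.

Cast a ray rightward from (11.3, 7.3). For each polygon, the edges (by vertex number in listed order) whose endpoints lie on opposite sides of y = 7.3, where each meets that height, and whether that is right or left of the point:
Z-19: no edge straddles that height → 0 crossings.
Z-3: 2–3 at x≈5.52 (left), 3–4 at x≈9.60 (left) → 0 crossings.
Z-12: 4–5 at x≈10.39 (left), 5–6 at x≈15.89 (right) → 1 crossing.
Only Z-12 has an odd count, so the point is inside Z-12.

Z-12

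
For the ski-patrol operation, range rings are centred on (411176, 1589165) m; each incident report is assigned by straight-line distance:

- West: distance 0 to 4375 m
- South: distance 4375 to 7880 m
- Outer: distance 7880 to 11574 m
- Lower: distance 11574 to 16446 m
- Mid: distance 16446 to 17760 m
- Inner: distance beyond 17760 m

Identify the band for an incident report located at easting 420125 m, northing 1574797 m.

Distance = √((420125−411176)² + (1574797−1589165)²) = √(80084601.000 + 206439424.000) = 16927.021 m.
16446 ≤ 16927.021 < 17760 → Mid.

Mid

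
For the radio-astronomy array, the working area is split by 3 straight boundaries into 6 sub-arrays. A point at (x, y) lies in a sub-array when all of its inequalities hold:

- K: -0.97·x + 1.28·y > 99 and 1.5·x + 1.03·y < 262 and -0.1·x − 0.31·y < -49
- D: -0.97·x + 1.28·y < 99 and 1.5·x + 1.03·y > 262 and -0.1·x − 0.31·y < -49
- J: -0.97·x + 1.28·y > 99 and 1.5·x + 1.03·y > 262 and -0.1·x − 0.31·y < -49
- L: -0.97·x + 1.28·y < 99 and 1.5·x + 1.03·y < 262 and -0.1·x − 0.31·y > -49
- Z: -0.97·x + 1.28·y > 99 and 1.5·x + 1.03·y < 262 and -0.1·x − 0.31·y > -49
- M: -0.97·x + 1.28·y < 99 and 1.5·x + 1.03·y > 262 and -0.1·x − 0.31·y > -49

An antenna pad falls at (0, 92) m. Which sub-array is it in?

-0.97·0 + 1.28·92 = 117.760, which is > 99
1.5·0 + 1.03·92 = 94.760, which is < 262
-0.1·0 − 0.31·92 = -28.520, which is > -49
This sign pattern matches Z.

Z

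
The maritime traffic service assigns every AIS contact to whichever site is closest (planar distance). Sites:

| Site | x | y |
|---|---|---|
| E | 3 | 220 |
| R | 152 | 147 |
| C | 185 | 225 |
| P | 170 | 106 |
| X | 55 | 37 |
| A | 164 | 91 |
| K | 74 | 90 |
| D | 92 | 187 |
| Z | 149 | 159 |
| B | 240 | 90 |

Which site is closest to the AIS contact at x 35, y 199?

Squared distances to each site:
E: 1465.000; R: 16393.000; C: 23176.000; P: 26874.000; X: 26644.000; A: 28305.000; K: 13402.000; D: 3393.000; Z: 14596.000; B: 53906.000.
Minimum at E.

E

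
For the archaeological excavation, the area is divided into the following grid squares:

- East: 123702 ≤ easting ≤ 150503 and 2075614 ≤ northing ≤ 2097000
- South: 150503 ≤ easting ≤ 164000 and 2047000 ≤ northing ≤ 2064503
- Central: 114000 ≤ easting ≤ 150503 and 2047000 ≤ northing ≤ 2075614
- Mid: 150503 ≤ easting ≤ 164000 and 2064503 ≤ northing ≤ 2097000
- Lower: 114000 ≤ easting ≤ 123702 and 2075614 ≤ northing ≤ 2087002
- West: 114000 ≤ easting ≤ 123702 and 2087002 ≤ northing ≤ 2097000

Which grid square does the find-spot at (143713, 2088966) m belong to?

The point has easting = 143713 and northing = 2088966.
Only East satisfies 123702 ≤ easting ≤ 150503 and 2075614 ≤ northing ≤ 2097000.

East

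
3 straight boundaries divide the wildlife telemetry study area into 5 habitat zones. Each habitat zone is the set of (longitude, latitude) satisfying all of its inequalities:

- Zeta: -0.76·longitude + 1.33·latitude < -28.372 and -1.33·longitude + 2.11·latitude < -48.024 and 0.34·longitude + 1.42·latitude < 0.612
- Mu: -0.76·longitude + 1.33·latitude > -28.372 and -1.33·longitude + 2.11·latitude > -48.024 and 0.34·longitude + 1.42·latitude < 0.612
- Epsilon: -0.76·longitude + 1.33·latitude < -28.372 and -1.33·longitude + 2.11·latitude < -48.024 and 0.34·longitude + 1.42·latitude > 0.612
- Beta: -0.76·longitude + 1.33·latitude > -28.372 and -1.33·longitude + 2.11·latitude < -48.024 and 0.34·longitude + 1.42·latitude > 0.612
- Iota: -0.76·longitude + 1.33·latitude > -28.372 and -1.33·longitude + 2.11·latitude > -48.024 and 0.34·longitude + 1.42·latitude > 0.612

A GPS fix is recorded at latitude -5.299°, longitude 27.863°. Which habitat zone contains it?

Beta

-0.76·27.863 + 1.33·-5.299 = -28.224, which is > -28.372
-1.33·27.863 + 2.11·-5.299 = -48.239, which is < -48.024
0.34·27.863 + 1.42·-5.299 = 1.949, which is > 0.612
This sign pattern matches Beta.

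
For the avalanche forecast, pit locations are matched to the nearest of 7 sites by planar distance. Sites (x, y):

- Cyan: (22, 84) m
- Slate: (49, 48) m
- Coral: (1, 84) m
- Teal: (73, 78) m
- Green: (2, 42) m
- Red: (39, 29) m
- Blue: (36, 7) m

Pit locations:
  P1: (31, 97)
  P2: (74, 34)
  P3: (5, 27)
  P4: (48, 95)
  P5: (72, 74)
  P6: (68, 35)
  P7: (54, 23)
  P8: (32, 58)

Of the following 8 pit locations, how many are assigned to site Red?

1

P1 → Cyan
P2 → Slate
P3 → Green
P4 → Cyan
P5 → Teal
P6 → Slate
P7 → Red
P8 → Slate
1 of the 8 goes to Red.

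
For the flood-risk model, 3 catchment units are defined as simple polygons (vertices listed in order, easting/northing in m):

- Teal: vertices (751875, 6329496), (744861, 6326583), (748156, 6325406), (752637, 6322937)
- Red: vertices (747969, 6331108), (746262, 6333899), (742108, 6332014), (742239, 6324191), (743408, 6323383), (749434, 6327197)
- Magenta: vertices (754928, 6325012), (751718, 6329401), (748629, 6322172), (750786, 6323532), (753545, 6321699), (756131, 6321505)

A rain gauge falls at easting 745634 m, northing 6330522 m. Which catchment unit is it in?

Red

Cast a ray rightward from (745634, 6330522). For each polygon, the edges (by vertex number in listed order) whose endpoints lie on opposite sides of northing = 6330522, where each meets that height, and whether that is right or left of the point:
Teal: no edge straddles that height → 0 crossings.
Red: 3–4 at easting≈742133.0 (left), 6–1 at easting≈748188.5 (right) → 1 crossing.
Magenta: no edge straddles that height → 0 crossings.
Only Red has an odd count, so the point is inside Red.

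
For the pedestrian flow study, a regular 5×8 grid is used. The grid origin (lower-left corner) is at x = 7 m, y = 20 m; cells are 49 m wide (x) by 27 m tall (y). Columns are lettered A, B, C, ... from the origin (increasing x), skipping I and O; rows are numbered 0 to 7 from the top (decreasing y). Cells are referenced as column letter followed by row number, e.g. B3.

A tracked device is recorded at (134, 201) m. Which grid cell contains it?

Column index: ⌊(134 − 7) / 49⌋ = ⌊2.592⌋ = 2 → column C
Row offset from origin: ⌊(201 − 20) / 27⌋ = ⌊6.704⌋ = 6 → row 1 (counted from top)

C1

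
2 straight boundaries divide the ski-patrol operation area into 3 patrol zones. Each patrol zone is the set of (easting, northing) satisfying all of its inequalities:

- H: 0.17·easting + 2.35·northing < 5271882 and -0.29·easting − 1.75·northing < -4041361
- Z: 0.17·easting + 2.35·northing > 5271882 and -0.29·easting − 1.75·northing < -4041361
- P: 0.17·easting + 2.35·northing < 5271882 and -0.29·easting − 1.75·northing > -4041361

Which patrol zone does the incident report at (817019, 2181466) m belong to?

H

0.17·817019 + 2.35·2181466 = 5265338.330, which is < 5271882
-0.29·817019 − 1.75·2181466 = -4054501.010, which is < -4041361
This sign pattern matches H.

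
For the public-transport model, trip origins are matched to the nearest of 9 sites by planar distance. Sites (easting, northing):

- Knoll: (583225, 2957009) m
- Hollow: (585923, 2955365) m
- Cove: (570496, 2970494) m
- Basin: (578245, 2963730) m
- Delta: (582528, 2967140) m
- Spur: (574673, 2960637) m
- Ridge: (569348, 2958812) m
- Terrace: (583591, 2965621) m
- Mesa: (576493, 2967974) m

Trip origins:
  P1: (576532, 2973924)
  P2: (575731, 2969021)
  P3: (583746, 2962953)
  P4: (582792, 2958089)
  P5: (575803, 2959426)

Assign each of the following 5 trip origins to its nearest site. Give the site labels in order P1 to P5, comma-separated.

Mesa, Mesa, Terrace, Knoll, Spur

P1 → Mesa (d²=35404021.00)
P2 → Mesa (d²=1676853.00)
P3 → Terrace (d²=7142249.00)
P4 → Knoll (d²=1353889.00)
P5 → Spur (d²=2743421.00)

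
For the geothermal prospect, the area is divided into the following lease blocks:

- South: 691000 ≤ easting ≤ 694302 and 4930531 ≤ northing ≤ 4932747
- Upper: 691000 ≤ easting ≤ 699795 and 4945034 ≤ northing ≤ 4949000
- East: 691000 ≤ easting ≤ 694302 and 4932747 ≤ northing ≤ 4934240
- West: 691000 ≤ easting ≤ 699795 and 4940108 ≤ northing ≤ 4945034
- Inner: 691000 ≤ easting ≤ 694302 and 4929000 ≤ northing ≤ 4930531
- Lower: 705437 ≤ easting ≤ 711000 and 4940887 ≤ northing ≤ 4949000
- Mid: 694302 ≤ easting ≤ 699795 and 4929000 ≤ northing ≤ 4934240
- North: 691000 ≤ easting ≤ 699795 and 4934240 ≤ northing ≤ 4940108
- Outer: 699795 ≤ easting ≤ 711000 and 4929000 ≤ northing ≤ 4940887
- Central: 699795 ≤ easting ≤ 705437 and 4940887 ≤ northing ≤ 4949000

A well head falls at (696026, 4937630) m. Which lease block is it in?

North

The point has easting = 696026 and northing = 4937630.
Only North satisfies 691000 ≤ easting ≤ 699795 and 4934240 ≤ northing ≤ 4940108.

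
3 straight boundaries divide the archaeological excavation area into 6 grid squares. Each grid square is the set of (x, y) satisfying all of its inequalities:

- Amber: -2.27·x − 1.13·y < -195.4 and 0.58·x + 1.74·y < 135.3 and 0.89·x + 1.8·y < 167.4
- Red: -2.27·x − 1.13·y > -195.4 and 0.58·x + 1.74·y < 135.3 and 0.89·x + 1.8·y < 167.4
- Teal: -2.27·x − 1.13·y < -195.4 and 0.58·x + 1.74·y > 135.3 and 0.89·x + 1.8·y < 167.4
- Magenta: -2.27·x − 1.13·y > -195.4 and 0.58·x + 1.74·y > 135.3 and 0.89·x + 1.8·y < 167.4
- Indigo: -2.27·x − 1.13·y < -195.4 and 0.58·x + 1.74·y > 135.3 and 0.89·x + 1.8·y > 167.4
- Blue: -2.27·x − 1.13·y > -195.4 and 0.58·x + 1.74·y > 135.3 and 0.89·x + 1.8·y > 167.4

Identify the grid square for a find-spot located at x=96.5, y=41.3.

Amber

-2.27·96.5 − 1.13·41.3 = -265.724, which is < -195.4
0.58·96.5 + 1.74·41.3 = 127.832, which is < 135.3
0.89·96.5 + 1.8·41.3 = 160.225, which is < 167.4
This sign pattern matches Amber.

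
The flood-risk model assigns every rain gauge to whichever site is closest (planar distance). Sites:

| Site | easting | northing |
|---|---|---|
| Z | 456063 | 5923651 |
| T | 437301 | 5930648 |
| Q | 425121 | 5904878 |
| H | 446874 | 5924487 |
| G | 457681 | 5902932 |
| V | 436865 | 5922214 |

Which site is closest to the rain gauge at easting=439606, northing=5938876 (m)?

T

Squared distances to each site:
Z: 502633474.000; T: 73013009.000; Q: 1365679229.000; H: 259867145.000; G: 1618676761.000; V: 285135325.000.
Minimum at T.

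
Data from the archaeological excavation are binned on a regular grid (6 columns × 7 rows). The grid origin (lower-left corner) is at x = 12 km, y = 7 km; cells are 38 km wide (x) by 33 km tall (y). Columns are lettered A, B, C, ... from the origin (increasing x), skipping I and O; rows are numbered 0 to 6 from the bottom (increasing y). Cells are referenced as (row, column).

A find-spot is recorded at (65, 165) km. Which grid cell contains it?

Column index: ⌊(65 − 12) / 38⌋ = ⌊1.395⌋ = 1 → column B
Row offset from origin: ⌊(165 − 7) / 33⌋ = ⌊4.788⌋ = 4 → row 4

(4, B)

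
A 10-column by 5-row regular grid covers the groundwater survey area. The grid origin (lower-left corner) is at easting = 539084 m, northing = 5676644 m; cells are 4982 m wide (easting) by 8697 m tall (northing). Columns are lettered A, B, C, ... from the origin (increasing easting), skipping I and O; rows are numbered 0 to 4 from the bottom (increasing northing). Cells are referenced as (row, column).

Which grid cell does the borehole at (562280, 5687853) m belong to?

Column index: ⌊(562280 − 539084) / 4982⌋ = ⌊4.656⌋ = 4 → column E
Row offset from origin: ⌊(5687853 − 5676644) / 8697⌋ = ⌊1.289⌋ = 1 → row 1

(1, E)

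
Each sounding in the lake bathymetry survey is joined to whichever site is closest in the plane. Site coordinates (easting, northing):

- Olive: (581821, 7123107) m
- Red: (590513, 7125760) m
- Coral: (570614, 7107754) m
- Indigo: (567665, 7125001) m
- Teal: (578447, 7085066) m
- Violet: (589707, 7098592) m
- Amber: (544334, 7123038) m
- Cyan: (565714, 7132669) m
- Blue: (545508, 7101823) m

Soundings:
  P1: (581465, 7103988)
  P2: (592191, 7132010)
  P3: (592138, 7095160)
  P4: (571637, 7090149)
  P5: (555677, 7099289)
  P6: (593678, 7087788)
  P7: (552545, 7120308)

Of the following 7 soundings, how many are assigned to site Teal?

P1 → Violet
P2 → Red
P3 → Violet
P4 → Teal
P5 → Blue
P6 → Violet
P7 → Amber
1 of the 7 goes to Teal.

1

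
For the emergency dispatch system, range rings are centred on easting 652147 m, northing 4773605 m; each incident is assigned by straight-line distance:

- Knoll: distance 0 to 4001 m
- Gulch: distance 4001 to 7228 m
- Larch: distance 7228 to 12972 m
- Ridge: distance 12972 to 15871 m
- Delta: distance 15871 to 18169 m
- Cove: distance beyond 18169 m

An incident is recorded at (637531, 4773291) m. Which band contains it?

Ridge

Distance = √((637531−652147)² + (4773291−4773605)²) = √(213627456.000 + 98596.000) = 14619.372 m.
12972 ≤ 14619.372 < 15871 → Ridge.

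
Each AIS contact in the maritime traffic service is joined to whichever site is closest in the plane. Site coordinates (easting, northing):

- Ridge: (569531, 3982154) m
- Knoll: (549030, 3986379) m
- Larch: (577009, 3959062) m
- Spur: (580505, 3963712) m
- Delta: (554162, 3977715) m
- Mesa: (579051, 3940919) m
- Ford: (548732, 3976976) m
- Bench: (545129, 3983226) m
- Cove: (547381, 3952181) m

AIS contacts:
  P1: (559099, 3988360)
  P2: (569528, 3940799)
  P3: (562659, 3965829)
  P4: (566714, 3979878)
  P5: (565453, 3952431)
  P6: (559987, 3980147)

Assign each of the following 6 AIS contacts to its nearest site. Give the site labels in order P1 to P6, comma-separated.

P1 → Knoll (d²=105309122.00)
P2 → Mesa (d²=90701929.00)
P3 → Delta (d²=213476005.00)
P4 → Ridge (d²=13115665.00)
P5 → Larch (d²=177511297.00)
P6 → Delta (d²=39845249.00)

Knoll, Mesa, Delta, Ridge, Larch, Delta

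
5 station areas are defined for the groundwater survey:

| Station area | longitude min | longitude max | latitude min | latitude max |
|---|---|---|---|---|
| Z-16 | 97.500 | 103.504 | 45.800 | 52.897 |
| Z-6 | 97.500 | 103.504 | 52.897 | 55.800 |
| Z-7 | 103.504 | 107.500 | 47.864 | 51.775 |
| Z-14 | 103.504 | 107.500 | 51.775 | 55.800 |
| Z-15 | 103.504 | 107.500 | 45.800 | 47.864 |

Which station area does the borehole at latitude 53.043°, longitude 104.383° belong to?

The point has longitude = 104.383 and latitude = 53.043.
Only Z-14 satisfies 103.504 ≤ longitude ≤ 107.500 and 51.775 ≤ latitude ≤ 55.800.

Z-14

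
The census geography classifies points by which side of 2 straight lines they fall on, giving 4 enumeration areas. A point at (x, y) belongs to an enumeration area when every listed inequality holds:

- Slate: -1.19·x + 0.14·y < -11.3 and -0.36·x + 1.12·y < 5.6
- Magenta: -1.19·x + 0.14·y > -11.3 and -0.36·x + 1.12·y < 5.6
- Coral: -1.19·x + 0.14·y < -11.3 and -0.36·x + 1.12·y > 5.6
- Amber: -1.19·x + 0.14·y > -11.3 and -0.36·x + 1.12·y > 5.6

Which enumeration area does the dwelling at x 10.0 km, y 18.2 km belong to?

-1.19·10.0 + 0.14·18.2 = -9.352, which is > -11.3
-0.36·10.0 + 1.12·18.2 = 16.784, which is > 5.6
This sign pattern matches Amber.

Amber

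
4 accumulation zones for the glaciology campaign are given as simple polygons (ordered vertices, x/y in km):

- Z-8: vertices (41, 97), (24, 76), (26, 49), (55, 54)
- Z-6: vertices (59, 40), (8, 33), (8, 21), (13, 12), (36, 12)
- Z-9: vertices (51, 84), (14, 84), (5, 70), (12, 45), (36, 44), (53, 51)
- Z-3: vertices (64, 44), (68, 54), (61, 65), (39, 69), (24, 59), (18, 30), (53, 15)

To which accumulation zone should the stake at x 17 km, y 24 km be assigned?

Z-6

Cast a ray rightward from (17, 24). For each polygon, the edges (by vertex number in listed order) whose endpoints lie on opposite sides of y = 24, where each meets that height, and whether that is right or left of the point:
Z-8: no edge straddles that height → 0 crossings.
Z-6: 2–3 at x≈8.0 (left), 5–1 at x≈45.9 (right) → 1 crossing.
Z-9: no edge straddles that height → 0 crossings.
Z-3: 6–7 at x≈32.0 (right), 7–1 at x≈56.4 (right) → 2 crossings.
Only Z-6 has an odd count, so the point is inside Z-6.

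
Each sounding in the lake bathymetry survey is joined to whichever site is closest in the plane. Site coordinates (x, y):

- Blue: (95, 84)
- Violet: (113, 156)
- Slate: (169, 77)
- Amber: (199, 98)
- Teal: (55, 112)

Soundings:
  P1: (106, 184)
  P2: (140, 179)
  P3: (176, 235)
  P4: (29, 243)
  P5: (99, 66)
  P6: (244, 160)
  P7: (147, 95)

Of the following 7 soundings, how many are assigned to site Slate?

P1 → Violet
P2 → Violet
P3 → Violet
P4 → Violet
P5 → Blue
P6 → Amber
P7 → Slate
1 of the 7 goes to Slate.

1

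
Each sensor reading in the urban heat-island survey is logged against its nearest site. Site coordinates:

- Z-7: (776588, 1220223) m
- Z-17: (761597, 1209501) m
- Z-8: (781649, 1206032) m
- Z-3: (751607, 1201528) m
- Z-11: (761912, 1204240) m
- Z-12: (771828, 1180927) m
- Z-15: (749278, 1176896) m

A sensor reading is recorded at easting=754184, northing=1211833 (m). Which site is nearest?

Z-17

Squared distances to each site:
Z-7: 572331316.000; Z-17: 60390793.000; Z-8: 787977826.000; Z-3: 112833954.000; Z-11: 117375633.000; Z-12: 1266491572.000; Z-15: 1244662805.000.
Minimum at Z-17.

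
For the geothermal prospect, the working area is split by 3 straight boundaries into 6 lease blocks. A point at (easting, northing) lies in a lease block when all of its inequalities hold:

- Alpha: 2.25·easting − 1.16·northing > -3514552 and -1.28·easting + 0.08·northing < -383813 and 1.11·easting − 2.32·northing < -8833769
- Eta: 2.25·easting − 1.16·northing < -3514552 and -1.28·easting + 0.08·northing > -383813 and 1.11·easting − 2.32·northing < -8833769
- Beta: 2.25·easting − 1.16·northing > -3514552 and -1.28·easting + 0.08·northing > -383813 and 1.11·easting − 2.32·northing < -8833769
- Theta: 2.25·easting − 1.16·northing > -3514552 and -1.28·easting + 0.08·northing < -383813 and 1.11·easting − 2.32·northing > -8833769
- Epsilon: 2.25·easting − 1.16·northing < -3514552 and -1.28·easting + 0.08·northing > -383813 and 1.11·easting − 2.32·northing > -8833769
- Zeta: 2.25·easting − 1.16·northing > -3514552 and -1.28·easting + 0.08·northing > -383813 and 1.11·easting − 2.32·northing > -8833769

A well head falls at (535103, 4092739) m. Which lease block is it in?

Eta

2.25·535103 − 1.16·4092739 = -3543595.490, which is < -3514552
-1.28·535103 + 0.08·4092739 = -357512.720, which is > -383813
1.11·535103 − 2.32·4092739 = -8901190.150, which is < -8833769
This sign pattern matches Eta.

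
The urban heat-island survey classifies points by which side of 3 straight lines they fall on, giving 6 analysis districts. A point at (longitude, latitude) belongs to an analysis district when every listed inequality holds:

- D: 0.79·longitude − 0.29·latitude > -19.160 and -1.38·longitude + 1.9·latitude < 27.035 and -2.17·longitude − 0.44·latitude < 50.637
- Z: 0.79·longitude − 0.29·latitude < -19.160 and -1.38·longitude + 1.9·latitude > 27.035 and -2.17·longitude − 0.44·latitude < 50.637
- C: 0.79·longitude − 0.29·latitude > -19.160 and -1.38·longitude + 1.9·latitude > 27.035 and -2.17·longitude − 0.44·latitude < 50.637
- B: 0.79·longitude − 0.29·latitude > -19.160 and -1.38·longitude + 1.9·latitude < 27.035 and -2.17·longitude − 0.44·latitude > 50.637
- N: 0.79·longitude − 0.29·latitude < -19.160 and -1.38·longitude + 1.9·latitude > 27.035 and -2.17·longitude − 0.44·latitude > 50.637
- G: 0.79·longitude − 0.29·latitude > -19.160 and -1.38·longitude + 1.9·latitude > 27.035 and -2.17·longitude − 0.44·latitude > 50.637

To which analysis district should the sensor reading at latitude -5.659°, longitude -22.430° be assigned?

B

0.79·-22.430 − 0.29·-5.659 = -16.079, which is > -19.160
-1.38·-22.430 + 1.9·-5.659 = 20.201, which is < 27.035
-2.17·-22.430 − 0.44·-5.659 = 51.163, which is > 50.637
This sign pattern matches B.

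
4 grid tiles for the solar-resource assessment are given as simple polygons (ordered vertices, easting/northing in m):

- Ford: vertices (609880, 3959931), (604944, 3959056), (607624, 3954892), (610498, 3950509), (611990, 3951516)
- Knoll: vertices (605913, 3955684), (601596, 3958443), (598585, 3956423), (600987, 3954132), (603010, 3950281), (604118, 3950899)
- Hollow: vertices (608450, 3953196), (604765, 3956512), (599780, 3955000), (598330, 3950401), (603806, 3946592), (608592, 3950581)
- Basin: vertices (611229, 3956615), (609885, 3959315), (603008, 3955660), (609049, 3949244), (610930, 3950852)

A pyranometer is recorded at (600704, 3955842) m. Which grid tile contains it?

Cast a ray rightward from (600704, 3955842). For each polygon, the edges (by vertex number in listed order) whose endpoints lie on opposite sides of northing = 3955842, where each meets that height, and whether that is right or left of the point:
Ford: 2–3 at easting≈607012.6 (right), 5–1 at easting≈610905.3 (right) → 2 crossings.
Knoll: 1–2 at easting≈605665.8 (right), 3–4 at easting≈599194.1 (left) → 1 crossing.
Hollow: 1–2 at easting≈605509.6 (right), 2–3 at easting≈602556.0 (right) → 2 crossings.
Basin: 2–3 at easting≈603350.4 (right), 5–1 at easting≈611188.9 (right) → 2 crossings.
Only Knoll has an odd count, so the point is inside Knoll.

Knoll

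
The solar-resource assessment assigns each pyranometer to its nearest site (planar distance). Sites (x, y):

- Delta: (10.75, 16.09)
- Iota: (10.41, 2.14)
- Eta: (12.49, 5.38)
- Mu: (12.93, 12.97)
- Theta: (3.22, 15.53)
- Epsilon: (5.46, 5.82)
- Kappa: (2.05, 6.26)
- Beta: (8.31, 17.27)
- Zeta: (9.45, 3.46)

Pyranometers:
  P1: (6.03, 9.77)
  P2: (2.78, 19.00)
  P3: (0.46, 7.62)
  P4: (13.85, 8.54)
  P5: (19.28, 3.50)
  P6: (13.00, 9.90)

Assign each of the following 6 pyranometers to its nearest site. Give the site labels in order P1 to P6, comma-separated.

Epsilon, Theta, Kappa, Eta, Eta, Mu

P1 → Epsilon (d²=15.93)
P2 → Theta (d²=12.23)
P3 → Kappa (d²=4.38)
P4 → Eta (d²=11.84)
P5 → Eta (d²=49.64)
P6 → Mu (d²=9.43)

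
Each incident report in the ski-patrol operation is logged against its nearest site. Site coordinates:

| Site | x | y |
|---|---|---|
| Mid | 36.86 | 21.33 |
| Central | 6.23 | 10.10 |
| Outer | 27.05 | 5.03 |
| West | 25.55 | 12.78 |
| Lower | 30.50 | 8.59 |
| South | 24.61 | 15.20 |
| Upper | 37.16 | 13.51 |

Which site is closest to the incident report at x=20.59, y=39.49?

Mid

Squared distances to each site:
Mid: 594.499; Central: 1069.982; Outer: 1229.223; West: 738.026; Lower: 1053.018; South: 606.165; Upper: 949.525.
Minimum at Mid.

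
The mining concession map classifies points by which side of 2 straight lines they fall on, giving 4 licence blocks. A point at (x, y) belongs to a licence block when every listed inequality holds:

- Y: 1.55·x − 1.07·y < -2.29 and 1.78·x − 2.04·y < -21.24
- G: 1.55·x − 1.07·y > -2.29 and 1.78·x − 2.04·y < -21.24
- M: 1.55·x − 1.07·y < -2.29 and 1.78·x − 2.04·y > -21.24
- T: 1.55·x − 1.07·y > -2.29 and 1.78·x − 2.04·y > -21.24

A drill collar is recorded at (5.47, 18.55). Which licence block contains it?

1.55·5.47 − 1.07·18.55 = -11.370, which is < -2.29
1.78·5.47 − 2.04·18.55 = -28.105, which is < -21.24
This sign pattern matches Y.

Y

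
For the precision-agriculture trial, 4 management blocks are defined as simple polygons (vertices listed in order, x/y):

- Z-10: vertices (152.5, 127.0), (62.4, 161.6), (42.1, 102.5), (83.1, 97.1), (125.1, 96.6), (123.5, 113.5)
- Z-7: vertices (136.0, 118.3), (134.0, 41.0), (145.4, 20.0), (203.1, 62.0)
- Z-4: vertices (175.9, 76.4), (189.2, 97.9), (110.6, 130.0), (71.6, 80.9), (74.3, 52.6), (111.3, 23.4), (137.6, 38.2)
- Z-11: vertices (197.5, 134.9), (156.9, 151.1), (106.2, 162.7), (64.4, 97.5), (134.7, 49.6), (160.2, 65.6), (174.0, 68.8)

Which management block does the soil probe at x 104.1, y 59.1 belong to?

Cast a ray rightward from (104.1, 59.1). For each polygon, the edges (by vertex number in listed order) whose endpoints lie on opposite sides of y = 59.1, where each meets that height, and whether that is right or left of the point:
Z-10: no edge straddles that height → 0 crossings.
Z-7: 1–2 at x≈134.47 (right), 3–4 at x≈199.12 (right) → 2 crossings.
Z-4: 4–5 at x≈73.68 (left), 7–1 at x≈158.55 (right) → 1 crossing.
Z-11: 4–5 at x≈120.76 (right), 5–6 at x≈149.84 (right) → 2 crossings.
Only Z-4 has an odd count, so the point is inside Z-4.

Z-4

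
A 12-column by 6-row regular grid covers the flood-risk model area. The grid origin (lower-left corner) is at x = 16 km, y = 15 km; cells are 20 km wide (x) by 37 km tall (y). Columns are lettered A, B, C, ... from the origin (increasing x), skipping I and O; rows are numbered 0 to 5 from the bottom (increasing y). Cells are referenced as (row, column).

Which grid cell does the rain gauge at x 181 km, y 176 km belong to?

Column index: ⌊(181 − 16) / 20⌋ = ⌊8.250⌋ = 8 → column J
Row offset from origin: ⌊(176 − 15) / 37⌋ = ⌊4.351⌋ = 4 → row 4

(4, J)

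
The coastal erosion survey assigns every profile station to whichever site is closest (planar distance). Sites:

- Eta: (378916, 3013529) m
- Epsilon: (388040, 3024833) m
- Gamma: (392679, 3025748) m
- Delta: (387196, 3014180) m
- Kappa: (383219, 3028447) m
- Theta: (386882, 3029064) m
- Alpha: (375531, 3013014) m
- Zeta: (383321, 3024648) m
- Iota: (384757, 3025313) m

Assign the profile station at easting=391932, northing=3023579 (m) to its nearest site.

Squared distances to each site:
Eta: 270418756.000; Epsilon: 16720180.000; Gamma: 5262570.000; Delta: 110770897.000; Kappa: 99613793.000; Theta: 55587725.000; Alpha: 380612026.000; Zeta: 75292082.000; Iota: 54487381.000.
Minimum at Gamma.

Gamma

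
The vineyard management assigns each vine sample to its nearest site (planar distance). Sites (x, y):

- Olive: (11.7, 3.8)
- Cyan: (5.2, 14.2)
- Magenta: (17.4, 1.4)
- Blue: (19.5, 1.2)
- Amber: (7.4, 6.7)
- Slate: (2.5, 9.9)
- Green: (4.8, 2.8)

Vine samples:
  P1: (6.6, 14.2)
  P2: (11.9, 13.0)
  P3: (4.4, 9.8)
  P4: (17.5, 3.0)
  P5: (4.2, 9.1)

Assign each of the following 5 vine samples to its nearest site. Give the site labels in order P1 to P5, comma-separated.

P1 → Cyan (d²=1.96)
P2 → Cyan (d²=46.33)
P3 → Slate (d²=3.62)
P4 → Magenta (d²=2.57)
P5 → Slate (d²=3.53)

Cyan, Cyan, Slate, Magenta, Slate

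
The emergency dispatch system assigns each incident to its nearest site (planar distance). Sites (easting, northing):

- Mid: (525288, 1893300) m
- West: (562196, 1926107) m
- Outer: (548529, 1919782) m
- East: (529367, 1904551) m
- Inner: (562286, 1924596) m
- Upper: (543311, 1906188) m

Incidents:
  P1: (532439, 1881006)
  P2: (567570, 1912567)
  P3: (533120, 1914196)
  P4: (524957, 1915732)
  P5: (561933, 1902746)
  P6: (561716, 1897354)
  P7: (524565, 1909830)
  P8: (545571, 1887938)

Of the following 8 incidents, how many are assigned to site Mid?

1

P1 → Mid
P2 → Inner
P3 → East
P4 → East
P5 → Upper
P6 → Upper
P7 → East
P8 → Upper
1 of the 8 goes to Mid.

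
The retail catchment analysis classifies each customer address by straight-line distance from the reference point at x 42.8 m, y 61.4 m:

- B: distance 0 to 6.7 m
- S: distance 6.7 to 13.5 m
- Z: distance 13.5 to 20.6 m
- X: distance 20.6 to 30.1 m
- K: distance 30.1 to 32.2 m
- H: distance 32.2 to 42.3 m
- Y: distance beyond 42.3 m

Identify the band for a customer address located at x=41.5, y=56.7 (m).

Distance = √((41.5−42.8)² + (56.7−61.4)²) = √(1.690 + 22.090) = 4.876 m.
0 ≤ 4.876 < 6.7 → B.

B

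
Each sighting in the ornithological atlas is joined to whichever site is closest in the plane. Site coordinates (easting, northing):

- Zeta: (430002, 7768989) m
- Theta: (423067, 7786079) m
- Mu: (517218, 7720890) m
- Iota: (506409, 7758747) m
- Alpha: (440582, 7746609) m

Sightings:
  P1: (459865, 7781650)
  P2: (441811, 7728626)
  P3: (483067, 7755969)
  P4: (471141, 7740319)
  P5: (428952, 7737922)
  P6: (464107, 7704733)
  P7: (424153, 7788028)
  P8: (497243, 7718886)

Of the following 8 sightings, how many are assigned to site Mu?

P1 → Zeta
P2 → Alpha
P3 → Iota
P4 → Alpha
P5 → Alpha
P6 → Alpha
P7 → Theta
P8 → Mu
1 of the 8 goes to Mu.

1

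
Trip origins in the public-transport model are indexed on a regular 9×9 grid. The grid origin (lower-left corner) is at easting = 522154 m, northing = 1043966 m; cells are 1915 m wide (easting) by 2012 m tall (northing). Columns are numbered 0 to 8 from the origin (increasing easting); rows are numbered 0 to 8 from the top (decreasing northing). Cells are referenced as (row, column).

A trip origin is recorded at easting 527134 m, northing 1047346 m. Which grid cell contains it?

Column index: ⌊(527134 − 522154) / 1915⌋ = ⌊2.601⌋ = 2
Row offset from origin: ⌊(1047346 − 1043966) / 2012⌋ = ⌊1.680⌋ = 1 → row 7 (counted from top)

(7, 2)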